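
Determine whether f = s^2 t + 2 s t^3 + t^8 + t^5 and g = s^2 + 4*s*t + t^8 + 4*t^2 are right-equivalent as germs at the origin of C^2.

The Hessian of f at 0 is [[0, 0], [0, 0]] with rank 0, so corank 2. A Groebner basis of the Jacobian ideal J(f) in C{s,t} is {s^4, s^3*t - s^2/8 - s*t^2/8, s^3 + s^2*t^2, s*t + t^3}; counting standard monomials gives mu = 9. Corank 2; j^3 = s^2*t has shape L^2 M (L != M), so D-series; mu = 9 gives D_9. The Hessian of g at 0 is [[2, 4], [4, 8]] with rank 1, so corank 1. A Groebner basis of the Jacobian ideal J(g) in C{s,t} is {t^7, s + 2*t}; counting standard monomials gives mu = 7. Corank 1: A-series; mu = 7 gives A_7. f is D_9 but g is A_7, hence not right-equivalent.

No.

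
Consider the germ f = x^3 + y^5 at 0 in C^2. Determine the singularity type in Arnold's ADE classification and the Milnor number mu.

The Hessian of f at 0 is [[0, 0], [0, 0]] with rank 0, so corank 2. A Groebner basis of the Jacobian ideal J(f) in C{x,y} is {y^4, x^2}; counting standard monomials gives mu = 8. Corank 2; j^3 = x^3 is a perfect cube, so E-series; the 5-jet and mu = 8 give E_8.

Type E_{8}, Milnor number mu = 8.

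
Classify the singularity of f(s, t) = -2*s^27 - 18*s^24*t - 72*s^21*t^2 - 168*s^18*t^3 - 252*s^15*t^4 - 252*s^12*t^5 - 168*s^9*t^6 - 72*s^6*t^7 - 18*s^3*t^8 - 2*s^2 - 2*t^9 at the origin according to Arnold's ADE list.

A8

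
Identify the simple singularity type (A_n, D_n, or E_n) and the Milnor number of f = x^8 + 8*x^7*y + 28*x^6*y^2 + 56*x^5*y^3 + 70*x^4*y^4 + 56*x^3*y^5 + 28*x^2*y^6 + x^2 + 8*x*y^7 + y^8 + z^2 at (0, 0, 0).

Type A_{7}, Milnor number mu = 7.

The Hessian of f at 0 is [[2, 0, 0], [0, 0, 0], [0, 0, 2]] with rank 2, so corank 1. A Groebner basis of the Jacobian ideal J(f) in C{x,y,z} is {y^7, x, z}; counting standard monomials gives mu = 7. Corank 1: A-series; mu = 7 gives A_7.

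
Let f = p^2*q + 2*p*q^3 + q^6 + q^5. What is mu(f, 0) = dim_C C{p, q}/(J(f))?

7

The Hessian of f at 0 is [[0, 0], [0, 0]] with rank 0, so corank 2. A Groebner basis of the Jacobian ideal J(f) in C{p,q} is {p^3, p^2*q + p^2/6 + p*q^2/6, p*q + q^3}; counting standard monomials gives mu = 7. Corank 2; j^3 = p^2*q has shape L^2 M (L != M), so D-series; mu = 7 gives D_7.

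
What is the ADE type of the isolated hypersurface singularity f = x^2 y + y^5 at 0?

D_{6}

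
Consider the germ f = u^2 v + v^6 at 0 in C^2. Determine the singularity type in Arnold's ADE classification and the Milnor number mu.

Type D_{7}, Milnor number mu = 7.

The Hessian of f at 0 is [[0, 0], [0, 0]] with rank 0, so corank 2. A Groebner basis of the Jacobian ideal J(f) in C{u,v} is {u^2/6 + v^5, u^3, u*v}; counting standard monomials gives mu = 7. Corank 2; j^3 = u^2*v has shape L^2 M (L != M), so D-series; mu = 7 gives D_7.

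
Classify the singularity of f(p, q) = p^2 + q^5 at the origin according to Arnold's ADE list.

The Hessian of f at 0 has rank 1. Corank 1: A-series; mu = 4 gives A_4.

A4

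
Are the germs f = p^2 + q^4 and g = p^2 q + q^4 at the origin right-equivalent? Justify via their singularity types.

No.

The Hessian of f at 0 has rank 1. Corank 1: A-series; mu = 3 gives A_3. The Hessian of g at 0 has rank 0. Corank 2; j^3 = p^2*q has shape L^2 M (L != M), so D-series; mu = 5 gives D_5. f is A_3 but g is D_5, hence not right-equivalent.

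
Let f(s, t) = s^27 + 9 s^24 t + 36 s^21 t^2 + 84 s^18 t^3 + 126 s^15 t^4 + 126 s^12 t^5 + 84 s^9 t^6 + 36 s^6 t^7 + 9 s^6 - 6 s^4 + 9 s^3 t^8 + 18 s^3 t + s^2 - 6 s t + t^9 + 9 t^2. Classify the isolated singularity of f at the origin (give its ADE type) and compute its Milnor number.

Type A8, Milnor number mu = 8.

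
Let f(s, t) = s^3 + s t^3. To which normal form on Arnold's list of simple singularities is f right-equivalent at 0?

E_7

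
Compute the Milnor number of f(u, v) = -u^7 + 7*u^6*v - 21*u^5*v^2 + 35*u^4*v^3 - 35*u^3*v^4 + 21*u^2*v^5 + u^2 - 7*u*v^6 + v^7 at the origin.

The Hessian of f at 0 is [[2, 0], [0, 0]] with rank 1, so corank 1. A Groebner basis of the Jacobian ideal J(f) in C{u,v} is {v^6, u}; counting standard monomials gives mu = 6. Corank 1: A-series; mu = 6 gives A_6.

6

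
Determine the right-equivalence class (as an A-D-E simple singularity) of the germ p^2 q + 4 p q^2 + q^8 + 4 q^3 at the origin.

D_{9}

The Hessian of f at 0 has rank 0. Corank 2; j^3 = q*(p + 2*q)^2 has shape L^2 M (L != M), so D-series; mu = 9 gives D_9.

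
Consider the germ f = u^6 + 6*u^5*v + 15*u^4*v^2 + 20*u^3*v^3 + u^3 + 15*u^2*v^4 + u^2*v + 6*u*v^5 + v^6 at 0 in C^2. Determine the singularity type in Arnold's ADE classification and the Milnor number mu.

Type D_7, Milnor number mu = 7.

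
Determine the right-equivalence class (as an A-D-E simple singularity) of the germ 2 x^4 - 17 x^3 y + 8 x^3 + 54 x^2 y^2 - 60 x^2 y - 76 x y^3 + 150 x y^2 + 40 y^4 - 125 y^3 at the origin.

E_{7}

The Hessian of f at 0 has rank 0. Corank 2; j^3 = (2*x - 5*y)^3 is a perfect cube, so E-series; the 4-jet and mu = 7 give E_7.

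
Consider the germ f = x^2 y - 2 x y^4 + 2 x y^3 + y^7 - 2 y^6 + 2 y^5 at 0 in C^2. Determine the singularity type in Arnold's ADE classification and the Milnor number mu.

The Hessian of f at 0 has rank 0. Corank 2; j^3 = x^2*y has shape L^2 M (L != M), so D-series; mu = 6 gives D_6.

Type D_6, Milnor number mu = 6.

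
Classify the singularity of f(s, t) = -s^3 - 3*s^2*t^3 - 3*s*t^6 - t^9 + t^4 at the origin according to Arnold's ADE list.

E6

The Hessian of f at 0 has rank 0. Corank 2; j^3 = -s^3 is a perfect cube, so E-series; the 4-jet and mu = 6 give E_6.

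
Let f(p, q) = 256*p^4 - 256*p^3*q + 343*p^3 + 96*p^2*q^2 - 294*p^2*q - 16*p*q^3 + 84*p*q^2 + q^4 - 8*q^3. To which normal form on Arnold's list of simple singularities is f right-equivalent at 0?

E_{6}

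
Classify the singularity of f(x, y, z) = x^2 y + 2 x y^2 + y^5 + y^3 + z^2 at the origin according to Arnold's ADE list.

The Hessian of f at 0 has rank 1. Corank 2; j^3 = y*(x + y)^2 has shape L^2 M (L != M), so D-series; mu = 6 gives D_6.

D_{6}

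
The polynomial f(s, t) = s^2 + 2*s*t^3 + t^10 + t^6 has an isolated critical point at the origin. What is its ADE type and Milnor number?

Type A_9, Milnor number mu = 9.

The Hessian of f at 0 has rank 1. Corank 1: A-series; mu = 9 gives A_9.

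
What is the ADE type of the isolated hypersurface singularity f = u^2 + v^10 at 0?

The Hessian of f at 0 is [[2, 0], [0, 0]] with rank 1, so corank 1. A Groebner basis of the Jacobian ideal J(f) in C{u,v} is {v^9, u}; counting standard monomials gives mu = 9. Corank 1: A-series; mu = 9 gives A_9.

A_9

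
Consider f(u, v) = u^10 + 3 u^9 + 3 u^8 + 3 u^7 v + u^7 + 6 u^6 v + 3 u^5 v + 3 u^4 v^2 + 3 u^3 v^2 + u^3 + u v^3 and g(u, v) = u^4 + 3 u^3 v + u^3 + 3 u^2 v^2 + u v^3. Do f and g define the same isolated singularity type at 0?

The Hessian of f at 0 has rank 0. Corank 2; j^3 = u^3 is a perfect cube, so E-series; the 4-jet and mu = 7 give E_7. The Hessian of g at 0 has rank 0. Corank 2; j^3 = u^3 is a perfect cube, so E-series; the 4-jet and mu = 7 give E_7. Both have type E_7, hence right-equivalent.

Yes.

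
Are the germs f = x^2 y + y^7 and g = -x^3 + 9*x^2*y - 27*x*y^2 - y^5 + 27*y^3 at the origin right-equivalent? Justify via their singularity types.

The Hessian of f at 0 has rank 0. Corank 2; j^3 = x^2*y has shape L^2 M (L != M), so D-series; mu = 8 gives D_8. The Hessian of g at 0 has rank 0. Corank 2; j^3 = -(x - 3*y)^3 is a perfect cube, so E-series; the 5-jet and mu = 8 give E_8. f is D_8 but g is E_8, hence not right-equivalent.

No.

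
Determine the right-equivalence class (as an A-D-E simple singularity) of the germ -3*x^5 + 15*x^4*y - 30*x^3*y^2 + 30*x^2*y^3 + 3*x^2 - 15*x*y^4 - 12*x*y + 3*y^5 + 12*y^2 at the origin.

A_{4}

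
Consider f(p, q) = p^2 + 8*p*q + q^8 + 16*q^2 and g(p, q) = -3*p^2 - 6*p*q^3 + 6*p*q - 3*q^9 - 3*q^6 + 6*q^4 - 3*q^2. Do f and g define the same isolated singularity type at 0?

No.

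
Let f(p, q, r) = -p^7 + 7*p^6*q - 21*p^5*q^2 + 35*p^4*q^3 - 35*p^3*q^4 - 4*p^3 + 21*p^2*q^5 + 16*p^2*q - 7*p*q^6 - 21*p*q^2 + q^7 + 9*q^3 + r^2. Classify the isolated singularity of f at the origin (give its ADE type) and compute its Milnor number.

The Hessian of f at 0 has rank 1. Corank 2; j^3 = -(p - q)*(2*p - 3*q)^2 has shape L^2 M (L != M), so D-series; mu = 8 gives D_8.

Type D8, Milnor number mu = 8.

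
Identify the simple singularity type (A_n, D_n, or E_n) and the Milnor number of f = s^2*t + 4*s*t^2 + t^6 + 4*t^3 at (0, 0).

Type D7, Milnor number mu = 7.

The Hessian of f at 0 has rank 0. Corank 2; j^3 = t*(s + 2*t)^2 has shape L^2 M (L != M), so D-series; mu = 7 gives D_7.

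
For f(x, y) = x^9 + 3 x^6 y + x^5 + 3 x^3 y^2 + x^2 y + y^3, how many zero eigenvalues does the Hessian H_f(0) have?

2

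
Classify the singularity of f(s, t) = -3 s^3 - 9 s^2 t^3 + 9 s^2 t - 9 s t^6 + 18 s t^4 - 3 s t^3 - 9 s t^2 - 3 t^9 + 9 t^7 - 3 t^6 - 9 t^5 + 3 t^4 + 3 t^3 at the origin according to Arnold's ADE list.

The Hessian of f at 0 has rank 0. Corank 2; j^3 = -3*(s - t)^3 is a perfect cube, so E-series; the 4-jet and mu = 7 give E_7.

E_{7}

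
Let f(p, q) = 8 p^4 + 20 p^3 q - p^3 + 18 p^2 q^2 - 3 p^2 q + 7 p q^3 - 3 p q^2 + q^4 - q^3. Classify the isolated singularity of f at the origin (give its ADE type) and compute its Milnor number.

The Hessian of f at 0 has rank 0. Corank 2; j^3 = -(p + q)^3 is a perfect cube, so E-series; the 4-jet and mu = 7 give E_7.

Type E_7, Milnor number mu = 7.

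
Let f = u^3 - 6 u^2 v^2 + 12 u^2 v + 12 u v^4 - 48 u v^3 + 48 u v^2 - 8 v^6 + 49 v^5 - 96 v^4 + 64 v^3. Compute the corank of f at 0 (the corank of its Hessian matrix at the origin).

Hessian at 0 has rank 0.

2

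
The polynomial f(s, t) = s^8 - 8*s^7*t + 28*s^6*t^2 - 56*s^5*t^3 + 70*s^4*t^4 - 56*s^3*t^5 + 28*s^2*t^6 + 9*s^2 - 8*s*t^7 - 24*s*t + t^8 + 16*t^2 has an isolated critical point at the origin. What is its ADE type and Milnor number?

Type A_{7}, Milnor number mu = 7.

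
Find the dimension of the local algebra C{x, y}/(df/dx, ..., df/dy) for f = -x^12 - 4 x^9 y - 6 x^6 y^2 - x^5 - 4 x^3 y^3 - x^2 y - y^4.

5

The Hessian of f at 0 has rank 0. Corank 2; j^3 = -x^2*y has shape L^2 M (L != M), so D-series; mu = 5 gives D_5.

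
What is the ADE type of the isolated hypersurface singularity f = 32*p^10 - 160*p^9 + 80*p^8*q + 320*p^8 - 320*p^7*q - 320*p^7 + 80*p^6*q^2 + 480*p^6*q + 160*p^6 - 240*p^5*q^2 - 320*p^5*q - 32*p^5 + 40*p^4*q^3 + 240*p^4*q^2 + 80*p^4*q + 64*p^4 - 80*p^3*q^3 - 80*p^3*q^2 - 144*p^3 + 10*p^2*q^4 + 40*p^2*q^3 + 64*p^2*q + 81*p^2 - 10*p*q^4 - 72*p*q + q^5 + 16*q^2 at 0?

A_4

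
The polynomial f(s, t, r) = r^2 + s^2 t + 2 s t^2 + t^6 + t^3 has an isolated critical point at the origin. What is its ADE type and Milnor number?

Type D_7, Milnor number mu = 7.

The Hessian of f at 0 has rank 1. Corank 2; j^3 = t*(s + t)^2 has shape L^2 M (L != M), so D-series; mu = 7 gives D_7.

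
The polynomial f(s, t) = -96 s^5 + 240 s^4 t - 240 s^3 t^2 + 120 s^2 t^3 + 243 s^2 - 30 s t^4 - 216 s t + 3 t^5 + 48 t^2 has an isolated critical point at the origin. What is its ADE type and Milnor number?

The Hessian of f at 0 is [[486, -216], [-216, 96]] with rank 1, so corank 1. A Groebner basis of the Jacobian ideal J(f) in C{s,t} is {t^4, s - 4*t/9}; counting standard monomials gives mu = 4. Corank 1: A-series; mu = 4 gives A_4.

Type A_4, Milnor number mu = 4.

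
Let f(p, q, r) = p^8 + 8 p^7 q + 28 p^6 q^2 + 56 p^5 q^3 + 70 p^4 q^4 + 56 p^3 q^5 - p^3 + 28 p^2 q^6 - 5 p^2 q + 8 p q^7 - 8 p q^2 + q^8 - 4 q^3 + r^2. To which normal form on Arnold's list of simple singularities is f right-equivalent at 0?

The Hessian of f at 0 has rank 1. Corank 2; j^3 = -(p + q)*(p + 2*q)^2 has shape L^2 M (L != M), so D-series; mu = 9 gives D_9.

D9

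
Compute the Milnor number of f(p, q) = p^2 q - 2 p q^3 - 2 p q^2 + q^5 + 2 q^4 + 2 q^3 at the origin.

4

The Hessian of f at 0 has rank 0. Corank 2; j^3 = q*(p^2 - 2*p*q + 2*q^2) splits into three distinct lines over C (the quadratic factor has nonzero discriminant), so D_4.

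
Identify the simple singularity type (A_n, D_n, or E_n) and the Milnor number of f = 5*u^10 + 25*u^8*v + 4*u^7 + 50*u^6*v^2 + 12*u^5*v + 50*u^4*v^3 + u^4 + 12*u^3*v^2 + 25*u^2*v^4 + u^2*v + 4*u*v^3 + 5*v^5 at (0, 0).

Type D_6, Milnor number mu = 6.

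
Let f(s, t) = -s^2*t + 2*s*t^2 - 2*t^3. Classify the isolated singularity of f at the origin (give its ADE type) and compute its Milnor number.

The Hessian of f at 0 has rank 0. Corank 2; j^3 = -t*(s^2 - 2*s*t + 2*t^2) splits into three distinct lines over C (the quadratic factor has nonzero discriminant), so D_4.

Type D_{4}, Milnor number mu = 4.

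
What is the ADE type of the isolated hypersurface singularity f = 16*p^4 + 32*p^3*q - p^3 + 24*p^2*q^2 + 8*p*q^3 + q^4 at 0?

The Hessian of f at 0 is [[0, 0], [0, 0]] with rank 0, so corank 2. A Groebner basis of the Jacobian ideal J(f) in C{p,q} is {q^4, p*q^2 + q^3/6, p^2}; counting standard monomials gives mu = 6. Corank 2; j^3 = -p^3 is a perfect cube, so E-series; the 4-jet and mu = 6 give E_6.

E_6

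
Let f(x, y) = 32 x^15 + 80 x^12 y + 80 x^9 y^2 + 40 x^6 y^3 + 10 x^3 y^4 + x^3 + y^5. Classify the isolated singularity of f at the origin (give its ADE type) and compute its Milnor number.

Type E_{8}, Milnor number mu = 8.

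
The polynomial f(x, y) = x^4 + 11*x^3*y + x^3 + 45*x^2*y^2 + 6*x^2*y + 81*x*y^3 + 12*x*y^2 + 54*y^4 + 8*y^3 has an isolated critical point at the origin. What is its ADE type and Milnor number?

The Hessian of f at 0 is [[0, 0], [0, 0]] with rank 0, so corank 2. A Groebner basis of the Jacobian ideal J(f) in C{x,y} is {3*x^2 + 12*x*y + y^4 + y^3 + 12*y^2, x^3 + 30*x^2 + 120*x*y + 18*y^3 + 120*y^2, x^2*y - 9*x^2 - 36*x*y - 7*y^3 - 36*y^2, 2*x^2 + x*y^2 + 8*x*y + 8*y^3/3 + 8*y^2}; counting standard monomials gives mu = 7. Corank 2; j^3 = (x + 2*y)^3 is a perfect cube, so E-series; the 4-jet and mu = 7 give E_7.

Type E_{7}, Milnor number mu = 7.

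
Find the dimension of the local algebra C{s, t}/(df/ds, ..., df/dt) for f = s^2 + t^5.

4

The Hessian of f at 0 is [[2, 0], [0, 0]] with rank 1, so corank 1. A Groebner basis of the Jacobian ideal J(f) in C{s,t} is {t^4, s}; counting standard monomials gives mu = 4. Corank 1: A-series; mu = 4 gives A_4.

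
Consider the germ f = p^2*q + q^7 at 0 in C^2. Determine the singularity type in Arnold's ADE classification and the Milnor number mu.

Type D_8, Milnor number mu = 8.

The Hessian of f at 0 has rank 0. Corank 2; j^3 = p^2*q has shape L^2 M (L != M), so D-series; mu = 8 gives D_8.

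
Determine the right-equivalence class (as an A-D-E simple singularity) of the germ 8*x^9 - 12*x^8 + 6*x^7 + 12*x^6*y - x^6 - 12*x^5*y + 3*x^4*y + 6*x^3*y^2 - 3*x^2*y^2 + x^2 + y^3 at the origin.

The Hessian of f at 0 is [[2, 0], [0, 0]] with rank 1, so corank 1. A Groebner basis of the Jacobian ideal J(f) in C{x,y} is {y^2, x}; counting standard monomials gives mu = 2. Corank 1: A-series; mu = 2 gives A_2.

A_{2}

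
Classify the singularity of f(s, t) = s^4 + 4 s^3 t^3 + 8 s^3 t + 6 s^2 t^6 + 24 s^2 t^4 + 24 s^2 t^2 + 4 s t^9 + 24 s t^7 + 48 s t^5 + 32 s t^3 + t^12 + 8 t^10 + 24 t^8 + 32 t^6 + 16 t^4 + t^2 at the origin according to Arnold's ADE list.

A_3

The Hessian of f at 0 has rank 1. Corank 1: A-series; mu = 3 gives A_3.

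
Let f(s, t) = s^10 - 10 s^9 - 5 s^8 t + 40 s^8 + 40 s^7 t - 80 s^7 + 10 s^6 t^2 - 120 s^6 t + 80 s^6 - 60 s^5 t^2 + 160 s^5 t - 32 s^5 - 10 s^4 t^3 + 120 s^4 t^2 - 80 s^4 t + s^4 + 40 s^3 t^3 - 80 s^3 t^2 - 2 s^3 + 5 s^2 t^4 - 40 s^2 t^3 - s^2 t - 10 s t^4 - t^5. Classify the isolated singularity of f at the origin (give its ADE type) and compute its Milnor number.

The Hessian of f at 0 has rank 0. Corank 2; j^3 = -s^2*(2*s + t) has shape L^2 M (L != M), so D-series; mu = 6 gives D_6.

Type D_6, Milnor number mu = 6.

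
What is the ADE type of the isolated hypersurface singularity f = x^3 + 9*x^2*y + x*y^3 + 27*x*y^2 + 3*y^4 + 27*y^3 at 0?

The Hessian of f at 0 has rank 0. Corank 2; j^3 = (x + 3*y)^3 is a perfect cube, so E-series; the 4-jet and mu = 7 give E_7.

E7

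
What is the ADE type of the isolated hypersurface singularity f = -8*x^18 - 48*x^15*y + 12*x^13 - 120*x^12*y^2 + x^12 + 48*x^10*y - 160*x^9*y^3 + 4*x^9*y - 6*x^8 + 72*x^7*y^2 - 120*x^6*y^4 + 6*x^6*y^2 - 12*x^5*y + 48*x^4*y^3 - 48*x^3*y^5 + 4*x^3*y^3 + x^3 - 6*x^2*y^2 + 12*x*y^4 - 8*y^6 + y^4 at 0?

The Hessian of f at 0 has rank 0. Corank 2; j^3 = x^3 is a perfect cube, so E-series; the 4-jet and mu = 6 give E_6.

E_6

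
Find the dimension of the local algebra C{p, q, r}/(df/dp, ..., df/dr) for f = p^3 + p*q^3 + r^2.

7

The Hessian of f at 0 has rank 1. Corank 2; j^3 = p^3 is a perfect cube, so E-series; the 4-jet and mu = 7 give E_7.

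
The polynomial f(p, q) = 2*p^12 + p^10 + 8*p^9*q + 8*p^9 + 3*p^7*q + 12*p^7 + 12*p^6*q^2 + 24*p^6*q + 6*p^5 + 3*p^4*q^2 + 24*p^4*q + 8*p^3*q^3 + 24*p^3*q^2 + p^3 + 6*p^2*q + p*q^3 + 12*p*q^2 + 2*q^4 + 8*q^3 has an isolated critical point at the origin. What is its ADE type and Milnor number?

The Hessian of f at 0 is [[0, 0], [0, 0]] with rank 0, so corank 2. A Groebner basis of the Jacobian ideal J(f) in C{p,q} is {p^3 + 6*p^2*q + 48*p^2 + 192*p*q + 192*q^2, -6*p^2 + p*q^2 - 24*p*q - 24*q^2, 3*p^2 + 12*p*q + q^3 + 12*q^2}; counting standard monomials gives mu = 7. Corank 2; j^3 = (p + 2*q)^3 is a perfect cube, so E-series; the 4-jet and mu = 7 give E_7.

Type E_7, Milnor number mu = 7.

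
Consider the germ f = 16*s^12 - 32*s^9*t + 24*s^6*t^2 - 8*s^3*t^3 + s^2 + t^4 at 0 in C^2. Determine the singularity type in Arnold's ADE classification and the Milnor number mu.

Type A_3, Milnor number mu = 3.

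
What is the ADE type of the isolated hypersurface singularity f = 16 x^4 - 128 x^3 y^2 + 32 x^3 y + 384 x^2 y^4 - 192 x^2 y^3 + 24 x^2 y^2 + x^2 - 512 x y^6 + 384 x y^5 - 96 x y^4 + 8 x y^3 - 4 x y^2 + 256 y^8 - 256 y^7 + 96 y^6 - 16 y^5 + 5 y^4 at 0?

The Hessian of f at 0 is [[2, 0], [0, 0]] with rank 1, so corank 1. A Groebner basis of the Jacobian ideal J(f) in C{x,y} is {x^2, x*y, -x/2 + y^2}; counting standard monomials gives mu = 3. Corank 1: A-series; mu = 3 gives A_3.

A3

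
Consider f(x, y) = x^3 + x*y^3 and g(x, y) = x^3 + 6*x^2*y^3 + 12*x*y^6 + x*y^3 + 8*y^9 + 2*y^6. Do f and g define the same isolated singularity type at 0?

The Hessian of f at 0 is [[0, 0], [0, 0]] with rank 0, so corank 2. A Groebner basis of the Jacobian ideal J(f) in C{x,y} is {x^3, x*y^2, 3*x^2 + y^3}; counting standard monomials gives mu = 7. Corank 2; j^3 = x^3 is a perfect cube, so E-series; the 4-jet and mu = 7 give E_7. The Hessian of g at 0 is [[0, 0], [0, 0]] with rank 0, so corank 2. A Groebner basis of the Jacobian ideal J(g) in C{x,y} is {x^3, x*y^2, 3*x^2 + y^3}; counting standard monomials gives mu = 7. Corank 2; j^3 = x^3 is a perfect cube, so E-series; the 4-jet and mu = 7 give E_7. Both have type E_7, hence right-equivalent.

Yes.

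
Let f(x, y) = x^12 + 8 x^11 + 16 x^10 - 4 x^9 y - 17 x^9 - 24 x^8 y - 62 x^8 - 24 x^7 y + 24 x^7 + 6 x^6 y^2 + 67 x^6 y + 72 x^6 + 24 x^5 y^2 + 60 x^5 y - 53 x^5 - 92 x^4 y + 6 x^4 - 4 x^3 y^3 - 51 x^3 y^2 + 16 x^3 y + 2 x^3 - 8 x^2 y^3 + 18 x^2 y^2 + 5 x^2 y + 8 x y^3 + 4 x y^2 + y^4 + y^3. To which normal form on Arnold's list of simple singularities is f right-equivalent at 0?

D_{5}

The Hessian of f at 0 has rank 0. Corank 2; j^3 = (x + y)^2*(2*x + y) has shape L^2 M (L != M), so D-series; mu = 5 gives D_5.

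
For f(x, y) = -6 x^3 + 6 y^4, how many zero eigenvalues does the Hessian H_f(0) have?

The Hessian at 0 is [[0, 0], [0, 0]] of rank 0; hence corank 2.

2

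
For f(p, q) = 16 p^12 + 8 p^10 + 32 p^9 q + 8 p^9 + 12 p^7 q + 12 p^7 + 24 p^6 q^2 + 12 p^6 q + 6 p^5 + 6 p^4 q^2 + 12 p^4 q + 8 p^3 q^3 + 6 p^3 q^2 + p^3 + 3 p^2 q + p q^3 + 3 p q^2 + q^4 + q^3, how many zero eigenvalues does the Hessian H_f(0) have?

2

Hessian at 0 has rank 0.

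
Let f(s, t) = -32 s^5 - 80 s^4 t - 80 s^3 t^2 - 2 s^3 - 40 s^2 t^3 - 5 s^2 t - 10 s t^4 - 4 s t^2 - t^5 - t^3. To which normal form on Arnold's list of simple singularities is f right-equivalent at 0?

The Hessian of f at 0 has rank 0. Corank 2; j^3 = -(s + t)^2*(2*s + t) has shape L^2 M (L != M), so D-series; mu = 6 gives D_6.

D6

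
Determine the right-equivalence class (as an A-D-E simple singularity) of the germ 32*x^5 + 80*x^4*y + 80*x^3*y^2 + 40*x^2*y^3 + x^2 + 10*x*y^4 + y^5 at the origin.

The Hessian of f at 0 has rank 1. Corank 1: A-series; mu = 4 gives A_4.

A_{4}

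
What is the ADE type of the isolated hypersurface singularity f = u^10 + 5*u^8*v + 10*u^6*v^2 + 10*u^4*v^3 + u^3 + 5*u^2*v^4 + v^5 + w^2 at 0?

The Hessian of f at 0 is [[0, 0, 0], [0, 0, 0], [0, 0, 2]] with rank 1, so corank 2. A Groebner basis of the Jacobian ideal J(f) in C{u,v,w} is {v^4, u^2, w}; counting standard monomials gives mu = 8. Corank 2; j^3 = u^3 is a perfect cube, so E-series; the 5-jet and mu = 8 give E_8.

E_8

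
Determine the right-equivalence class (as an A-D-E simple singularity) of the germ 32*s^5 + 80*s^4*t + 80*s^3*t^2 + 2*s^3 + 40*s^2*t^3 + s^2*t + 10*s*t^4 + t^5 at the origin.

D_{6}

The Hessian of f at 0 is [[0, 0], [0, 0]] with rank 0, so corank 2. A Groebner basis of the Jacobian ideal J(f) in C{s,t} is {-s*t/10 + t^4, s*t^2, s^2 + s*t/2}; counting standard monomials gives mu = 6. Corank 2; j^3 = s^2*(2*s + t) has shape L^2 M (L != M), so D-series; mu = 6 gives D_6.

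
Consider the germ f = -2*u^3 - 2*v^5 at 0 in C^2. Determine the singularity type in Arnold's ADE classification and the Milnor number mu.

Type E8, Milnor number mu = 8.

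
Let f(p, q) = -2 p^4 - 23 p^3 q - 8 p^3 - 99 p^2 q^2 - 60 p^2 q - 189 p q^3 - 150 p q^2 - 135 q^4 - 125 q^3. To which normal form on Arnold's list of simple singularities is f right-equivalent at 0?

E_{7}

The Hessian of f at 0 is [[0, 0], [0, 0]] with rank 0, so corank 2. A Groebner basis of the Jacobian ideal J(f) in C{p,q} is {768*p^2 + 3840*p*q + q^4 + 8*q^3 + 4800*q^2, p^3 + 660*p^2 + 3300*p*q + 45*q^3/2 + 4125*q^2, p^2*q - 168*p^2 - 840*p*q - 8*q^3 - 1050*q^2, 32*p^2 + p*q^2 + 160*p*q + 17*q^3/6 + 200*q^2}; counting standard monomials gives mu = 7. Corank 2; j^3 = -(2*p + 5*q)^3 is a perfect cube, so E-series; the 4-jet and mu = 7 give E_7.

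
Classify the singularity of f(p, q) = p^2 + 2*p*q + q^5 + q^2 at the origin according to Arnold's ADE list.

A_4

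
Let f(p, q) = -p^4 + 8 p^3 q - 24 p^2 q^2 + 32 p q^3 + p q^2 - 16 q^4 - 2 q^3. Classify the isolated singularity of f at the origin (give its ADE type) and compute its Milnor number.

The Hessian of f at 0 is [[0, 0], [0, 0]] with rank 0, so corank 2. A Groebner basis of the Jacobian ideal J(f) in C{p,q} is {p^3 - q^2/4, q^3, p*q - 2*q^2}; counting standard monomials gives mu = 5. Corank 2; j^3 = q^2*(p - 2*q) has shape L^2 M (L != M), so D-series; mu = 5 gives D_5.

Type D_5, Milnor number mu = 5.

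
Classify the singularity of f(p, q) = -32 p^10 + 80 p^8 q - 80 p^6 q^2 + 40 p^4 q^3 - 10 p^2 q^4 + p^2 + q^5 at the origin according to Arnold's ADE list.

The Hessian of f at 0 is [[2, 0], [0, 0]] with rank 1, so corank 1. A Groebner basis of the Jacobian ideal J(f) in C{p,q} is {q^4, p}; counting standard monomials gives mu = 4. Corank 1: A-series; mu = 4 gives A_4.

A4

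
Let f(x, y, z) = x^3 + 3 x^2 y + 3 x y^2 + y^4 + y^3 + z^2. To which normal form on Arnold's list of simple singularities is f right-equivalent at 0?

E_{6}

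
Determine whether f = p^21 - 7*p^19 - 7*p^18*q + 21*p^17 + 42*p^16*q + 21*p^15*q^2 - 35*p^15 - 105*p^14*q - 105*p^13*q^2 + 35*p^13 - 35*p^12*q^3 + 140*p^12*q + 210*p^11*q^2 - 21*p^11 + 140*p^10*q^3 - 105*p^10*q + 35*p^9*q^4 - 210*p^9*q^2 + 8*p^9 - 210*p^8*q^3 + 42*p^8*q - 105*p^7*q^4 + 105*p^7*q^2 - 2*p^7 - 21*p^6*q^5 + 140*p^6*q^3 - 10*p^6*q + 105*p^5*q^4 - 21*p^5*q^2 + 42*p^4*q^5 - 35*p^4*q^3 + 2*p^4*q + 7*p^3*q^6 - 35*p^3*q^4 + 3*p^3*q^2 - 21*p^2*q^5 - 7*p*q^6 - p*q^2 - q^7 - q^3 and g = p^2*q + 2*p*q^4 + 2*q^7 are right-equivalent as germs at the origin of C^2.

The Hessian of f at 0 has rank 0. Corank 2; j^3 = -q^2*(p + q) has shape L^2 M (L != M), so D-series; mu = 8 gives D_8. The Hessian of g at 0 has rank 0. Corank 2; j^3 = p^2*q has shape L^2 M (L != M), so D-series; mu = 8 gives D_8. Both have type D_8, hence right-equivalent.

Yes.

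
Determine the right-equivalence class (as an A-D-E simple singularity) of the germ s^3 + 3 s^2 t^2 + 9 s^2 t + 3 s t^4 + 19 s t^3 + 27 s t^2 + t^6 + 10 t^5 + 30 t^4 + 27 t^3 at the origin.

E_7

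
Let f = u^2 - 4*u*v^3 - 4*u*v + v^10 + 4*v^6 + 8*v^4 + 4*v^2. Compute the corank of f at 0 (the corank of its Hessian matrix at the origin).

1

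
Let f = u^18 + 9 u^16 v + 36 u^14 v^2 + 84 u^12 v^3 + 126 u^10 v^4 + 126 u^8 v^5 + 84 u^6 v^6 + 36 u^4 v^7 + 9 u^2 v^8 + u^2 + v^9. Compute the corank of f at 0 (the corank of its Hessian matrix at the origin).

Hessian at 0 has rank 1.

1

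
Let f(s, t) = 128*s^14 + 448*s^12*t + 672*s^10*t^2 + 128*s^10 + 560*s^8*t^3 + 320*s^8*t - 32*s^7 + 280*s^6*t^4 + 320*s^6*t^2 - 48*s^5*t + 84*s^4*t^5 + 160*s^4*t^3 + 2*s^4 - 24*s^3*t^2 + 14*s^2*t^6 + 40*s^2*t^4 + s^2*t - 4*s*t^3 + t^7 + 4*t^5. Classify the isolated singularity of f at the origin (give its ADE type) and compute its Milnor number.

Type D_{8}, Milnor number mu = 8.

The Hessian of f at 0 has rank 0. Corank 2; j^3 = s^2*t has shape L^2 M (L != M), so D-series; mu = 8 gives D_8.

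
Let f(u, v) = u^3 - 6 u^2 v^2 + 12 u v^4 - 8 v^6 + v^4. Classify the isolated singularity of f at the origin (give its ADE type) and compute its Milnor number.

Type E6, Milnor number mu = 6.

The Hessian of f at 0 has rank 0. Corank 2; j^3 = u^3 is a perfect cube, so E-series; the 4-jet and mu = 6 give E_6.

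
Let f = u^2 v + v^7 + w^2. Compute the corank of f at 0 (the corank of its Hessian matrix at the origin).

2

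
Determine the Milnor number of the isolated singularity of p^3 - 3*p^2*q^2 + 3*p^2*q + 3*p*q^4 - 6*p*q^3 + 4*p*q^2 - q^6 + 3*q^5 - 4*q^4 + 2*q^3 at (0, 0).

4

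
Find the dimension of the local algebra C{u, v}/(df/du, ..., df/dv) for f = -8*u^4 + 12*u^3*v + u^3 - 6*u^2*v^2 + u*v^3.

The Hessian of f at 0 is [[0, 0], [0, 0]] with rank 0, so corank 2. A Groebner basis of the Jacobian ideal J(f) in C{u,v} is {3*u^2/4 + v^4 + v^3/4, u^3, u^2*v - u^2/4 - v^3/12, -u^2 + u*v^2 - v^3/3}; counting standard monomials gives mu = 7. Corank 2; j^3 = u^3 is a perfect cube, so E-series; the 4-jet and mu = 7 give E_7.

7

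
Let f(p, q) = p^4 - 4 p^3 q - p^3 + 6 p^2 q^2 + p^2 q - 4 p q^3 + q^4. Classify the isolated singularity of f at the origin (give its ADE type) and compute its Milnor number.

Type D_{5}, Milnor number mu = 5.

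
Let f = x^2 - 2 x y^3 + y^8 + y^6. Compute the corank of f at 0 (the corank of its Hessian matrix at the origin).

1

Hessian at 0 has rank 1.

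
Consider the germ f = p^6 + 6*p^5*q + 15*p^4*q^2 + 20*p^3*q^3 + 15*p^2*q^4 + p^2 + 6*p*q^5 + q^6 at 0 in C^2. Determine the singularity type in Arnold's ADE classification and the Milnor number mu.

The Hessian of f at 0 is [[2, 0], [0, 0]] with rank 1, so corank 1. A Groebner basis of the Jacobian ideal J(f) in C{p,q} is {q^5, p}; counting standard monomials gives mu = 5. Corank 1: A-series; mu = 5 gives A_5.

Type A5, Milnor number mu = 5.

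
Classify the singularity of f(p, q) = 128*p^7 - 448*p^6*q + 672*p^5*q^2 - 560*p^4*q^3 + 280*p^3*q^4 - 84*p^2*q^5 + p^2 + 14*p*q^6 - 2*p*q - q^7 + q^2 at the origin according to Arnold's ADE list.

The Hessian of f at 0 has rank 1. Corank 1: A-series; mu = 6 gives A_6.

A_{6}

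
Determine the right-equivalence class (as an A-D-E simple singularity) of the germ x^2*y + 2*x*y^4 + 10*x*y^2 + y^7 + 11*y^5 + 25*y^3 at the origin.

The Hessian of f at 0 has rank 0. Corank 2; j^3 = y*(x + 5*y)^2 has shape L^2 M (L != M), so D-series; mu = 6 gives D_6.

D_{6}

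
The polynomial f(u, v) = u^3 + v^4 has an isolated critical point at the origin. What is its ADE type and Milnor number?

Type E6, Milnor number mu = 6.

The Hessian of f at 0 has rank 0. Corank 2; j^3 = u^3 is a perfect cube, so E-series; the 4-jet and mu = 6 give E_6.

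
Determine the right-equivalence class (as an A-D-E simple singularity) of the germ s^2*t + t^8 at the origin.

D_{9}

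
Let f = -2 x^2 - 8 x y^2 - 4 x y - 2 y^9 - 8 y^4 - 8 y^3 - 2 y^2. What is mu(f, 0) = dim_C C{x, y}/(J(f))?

8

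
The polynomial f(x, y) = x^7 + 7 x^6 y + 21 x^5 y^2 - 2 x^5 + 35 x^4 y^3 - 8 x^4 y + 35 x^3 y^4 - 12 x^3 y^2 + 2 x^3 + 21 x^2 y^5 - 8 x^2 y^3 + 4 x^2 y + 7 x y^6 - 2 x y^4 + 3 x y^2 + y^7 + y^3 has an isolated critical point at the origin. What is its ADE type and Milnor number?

Type D_{4}, Milnor number mu = 4.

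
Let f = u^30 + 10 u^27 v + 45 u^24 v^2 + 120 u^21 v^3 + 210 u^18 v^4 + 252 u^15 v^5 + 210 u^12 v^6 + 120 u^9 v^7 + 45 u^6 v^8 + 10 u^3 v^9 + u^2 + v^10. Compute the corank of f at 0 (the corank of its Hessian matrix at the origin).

1

The Hessian at 0 is [[2, 0], [0, 0]] of rank 1; hence corank 1.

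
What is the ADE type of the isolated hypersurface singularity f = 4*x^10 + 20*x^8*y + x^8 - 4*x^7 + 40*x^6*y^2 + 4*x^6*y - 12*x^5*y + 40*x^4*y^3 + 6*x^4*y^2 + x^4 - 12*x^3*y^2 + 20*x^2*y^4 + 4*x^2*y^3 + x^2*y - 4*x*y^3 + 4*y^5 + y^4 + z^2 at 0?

D_5

The Hessian of f at 0 has rank 1. Corank 2; j^3 = x^2*y has shape L^2 M (L != M), so D-series; mu = 5 gives D_5.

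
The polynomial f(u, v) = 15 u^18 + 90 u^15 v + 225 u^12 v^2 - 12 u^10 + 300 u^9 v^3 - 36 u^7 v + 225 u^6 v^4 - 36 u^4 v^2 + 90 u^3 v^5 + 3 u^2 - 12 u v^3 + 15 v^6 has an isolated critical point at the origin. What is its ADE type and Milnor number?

The Hessian of f at 0 is [[6, 0], [0, 0]] with rank 1, so corank 1. A Groebner basis of the Jacobian ideal J(f) in C{u,v} is {u*v^2, -u/2 + v^3, u^2}; counting standard monomials gives mu = 5. Corank 1: A-series; mu = 5 gives A_5.

Type A5, Milnor number mu = 5.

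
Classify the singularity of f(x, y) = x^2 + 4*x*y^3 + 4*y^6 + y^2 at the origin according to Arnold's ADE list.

A_1

The Hessian of f at 0 is [[2, 0], [0, 2]] with rank 2, so corank 0. A Groebner basis of the Jacobian ideal J(f) in C{x,y} is {x, y}; counting standard monomials gives mu = 1. Corank 0: nondegenerate Morse point, so A_1.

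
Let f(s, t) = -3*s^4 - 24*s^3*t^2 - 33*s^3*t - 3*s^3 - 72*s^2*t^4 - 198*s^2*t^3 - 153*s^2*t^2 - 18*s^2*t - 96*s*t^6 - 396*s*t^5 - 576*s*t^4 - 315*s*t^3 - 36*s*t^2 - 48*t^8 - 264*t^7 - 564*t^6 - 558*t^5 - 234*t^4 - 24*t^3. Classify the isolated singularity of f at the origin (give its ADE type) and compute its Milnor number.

The Hessian of f at 0 is [[0, 0], [0, 0]] with rank 0, so corank 2. A Groebner basis of the Jacobian ideal J(f) in C{s,t} is {-s^2 - 4*s*t + t^4 - t^3/3 - 4*t^2, s^3 + 14*s^2 + 56*s*t + 38*t^3/3 + 56*t^2, s^2*t - 5*s^2 - 20*s*t - 17*t^3/3 - 20*t^2, 4*s^2/3 + s*t^2 + 16*s*t/3 + 22*t^3/9 + 16*t^2/3}; counting standard monomials gives mu = 7. Corank 2; j^3 = -3*(s + 2*t)^3 is a perfect cube, so E-series; the 4-jet and mu = 7 give E_7.

Type E_{7}, Milnor number mu = 7.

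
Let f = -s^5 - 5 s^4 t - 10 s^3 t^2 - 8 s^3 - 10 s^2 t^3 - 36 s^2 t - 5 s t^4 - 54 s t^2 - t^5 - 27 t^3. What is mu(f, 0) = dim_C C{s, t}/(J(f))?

8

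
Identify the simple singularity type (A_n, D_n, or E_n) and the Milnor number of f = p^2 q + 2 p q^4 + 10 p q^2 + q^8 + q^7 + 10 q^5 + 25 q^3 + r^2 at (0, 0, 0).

The Hessian of f at 0 is [[0, 0, 0], [0, 0, 0], [0, 0, 2]] with rank 1, so corank 2. A Groebner basis of the Jacobian ideal J(f) in C{p,q,r} is {p^2*q^2 - 80*p^2*q - 10*p^2 - 800*p*q^2 - 75*p*q - 2000*q^3 - 125*q^2, 8*p^2*q + p^2 + p*q^3 + 80*p*q^2 + 5*p*q + 200*q^3, p*q + q^4 + 5*q^2, p^3 + 15*p^2*q + 75*p*q^2 + 125*q^3, r}; counting standard monomials gives mu = 9. Corank 2; j^3 = q*(p + 5*q)^2 has shape L^2 M (L != M), so D-series; mu = 9 gives D_9.

Type D9, Milnor number mu = 9.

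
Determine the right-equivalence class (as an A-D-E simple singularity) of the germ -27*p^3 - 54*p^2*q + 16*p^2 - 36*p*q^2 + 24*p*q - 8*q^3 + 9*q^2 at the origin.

A_2

The Hessian of f at 0 has rank 1. Corank 1: A-series; mu = 2 gives A_2.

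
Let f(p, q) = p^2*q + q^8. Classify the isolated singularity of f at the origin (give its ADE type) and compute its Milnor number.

Type D_9, Milnor number mu = 9.

The Hessian of f at 0 has rank 0. Corank 2; j^3 = p^2*q has shape L^2 M (L != M), so D-series; mu = 9 gives D_9.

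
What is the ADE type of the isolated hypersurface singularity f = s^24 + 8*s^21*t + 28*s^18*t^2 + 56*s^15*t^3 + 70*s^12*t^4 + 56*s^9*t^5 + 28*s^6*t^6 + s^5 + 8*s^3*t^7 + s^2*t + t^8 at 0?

D_{9}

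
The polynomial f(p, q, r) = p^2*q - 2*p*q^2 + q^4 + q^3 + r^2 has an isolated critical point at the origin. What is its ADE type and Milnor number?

The Hessian of f at 0 has rank 1. Corank 2; j^3 = q*(p - q)^2 has shape L^2 M (L != M), so D-series; mu = 5 gives D_5.

Type D5, Milnor number mu = 5.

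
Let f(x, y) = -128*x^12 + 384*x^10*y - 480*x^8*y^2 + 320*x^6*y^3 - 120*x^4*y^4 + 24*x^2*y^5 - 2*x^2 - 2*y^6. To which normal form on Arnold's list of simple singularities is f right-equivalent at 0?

A_{5}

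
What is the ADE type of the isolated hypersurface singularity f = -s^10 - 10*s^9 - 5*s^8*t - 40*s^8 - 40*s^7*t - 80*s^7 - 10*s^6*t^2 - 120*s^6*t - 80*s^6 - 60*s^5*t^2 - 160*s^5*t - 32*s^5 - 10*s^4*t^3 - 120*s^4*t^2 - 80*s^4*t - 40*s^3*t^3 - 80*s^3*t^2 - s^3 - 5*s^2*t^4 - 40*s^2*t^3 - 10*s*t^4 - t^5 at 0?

E8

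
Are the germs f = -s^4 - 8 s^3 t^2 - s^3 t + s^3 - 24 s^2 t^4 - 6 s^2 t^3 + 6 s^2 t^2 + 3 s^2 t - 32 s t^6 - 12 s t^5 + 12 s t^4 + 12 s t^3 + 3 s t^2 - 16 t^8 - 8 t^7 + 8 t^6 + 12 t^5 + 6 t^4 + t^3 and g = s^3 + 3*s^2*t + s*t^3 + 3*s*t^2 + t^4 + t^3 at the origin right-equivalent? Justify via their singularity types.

Yes.

The Hessian of f at 0 is [[0, 0], [0, 0]] with rank 0, so corank 2. A Groebner basis of the Jacobian ideal J(f) in C{s,t} is {-3*s^2/19 - 6*s*t/19 + t^4 - t^3/19 - 3*t^2/19, s^3 + 21*s^2/19 + 42*s*t/19 + 26*t^3/19 + 21*t^2/19, s^2*t - 15*s^2/19 - 30*s*t/19 - 24*t^3/19 - 15*t^2/19, 8*s^2/19 + s*t^2 + 16*s*t/19 + 65*t^3/57 + 8*t^2/19}; counting standard monomials gives mu = 7. Corank 2; j^3 = (s + t)^3 is a perfect cube, so E-series; the 4-jet and mu = 7 give E_7. The Hessian of g at 0 is [[0, 0], [0, 0]] with rank 0, so corank 2. A Groebner basis of the Jacobian ideal J(g) in C{s,t} is {s^3 + 3*s^2*t + 6*s^2 + 12*s*t + 6*t^2, -3*s^2 + s*t^2 - 6*s*t - 3*t^2, 3*s^2 + 6*s*t + t^3 + 3*t^2}; counting standard monomials gives mu = 7. Corank 2; j^3 = (s + t)^3 is a perfect cube, so E-series; the 4-jet and mu = 7 give E_7. Both have type E_7, hence right-equivalent.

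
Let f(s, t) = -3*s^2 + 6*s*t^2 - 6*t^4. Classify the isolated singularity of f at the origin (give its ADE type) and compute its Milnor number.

Type A3, Milnor number mu = 3.

The Hessian of f at 0 has rank 1. Corank 1: A-series; mu = 3 gives A_3.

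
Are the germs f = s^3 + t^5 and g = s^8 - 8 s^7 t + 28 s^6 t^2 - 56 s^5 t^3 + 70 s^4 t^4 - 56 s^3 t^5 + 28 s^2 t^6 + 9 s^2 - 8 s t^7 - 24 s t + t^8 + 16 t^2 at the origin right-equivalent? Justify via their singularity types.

The Hessian of f at 0 is [[0, 0], [0, 0]] with rank 0, so corank 2. A Groebner basis of the Jacobian ideal J(f) in C{s,t} is {t^4, s^2}; counting standard monomials gives mu = 8. Corank 2; j^3 = s^3 is a perfect cube, so E-series; the 5-jet and mu = 8 give E_8. The Hessian of g at 0 is [[18, -24], [-24, 32]] with rank 1, so corank 1. A Groebner basis of the Jacobian ideal J(g) in C{s,t} is {t^7, s - 4*t/3}; counting standard monomials gives mu = 7. Corank 1: A-series; mu = 7 gives A_7. f is E_8 but g is A_7, hence not right-equivalent.

No.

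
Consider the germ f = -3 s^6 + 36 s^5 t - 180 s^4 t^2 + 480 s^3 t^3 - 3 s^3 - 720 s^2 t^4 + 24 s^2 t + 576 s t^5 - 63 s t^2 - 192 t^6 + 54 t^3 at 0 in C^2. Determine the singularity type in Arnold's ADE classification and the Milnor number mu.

Type D_{7}, Milnor number mu = 7.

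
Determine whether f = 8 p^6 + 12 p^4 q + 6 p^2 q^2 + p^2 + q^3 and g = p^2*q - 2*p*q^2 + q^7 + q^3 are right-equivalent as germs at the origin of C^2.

No.

The Hessian of f at 0 is [[2, 0], [0, 0]] with rank 1, so corank 1. A Groebner basis of the Jacobian ideal J(f) in C{p,q} is {q^2, p}; counting standard monomials gives mu = 2. Corank 1: A-series; mu = 2 gives A_2. The Hessian of g at 0 is [[0, 0], [0, 0]] with rank 0, so corank 2. A Groebner basis of the Jacobian ideal J(g) in C{p,q} is {p^2/7 + q^6 - q^2/7, p^3 - q^3, p*q - q^2}; counting standard monomials gives mu = 8. Corank 2; j^3 = q*(p - q)^2 has shape L^2 M (L != M), so D-series; mu = 8 gives D_8. f is A_2 but g is D_8, hence not right-equivalent.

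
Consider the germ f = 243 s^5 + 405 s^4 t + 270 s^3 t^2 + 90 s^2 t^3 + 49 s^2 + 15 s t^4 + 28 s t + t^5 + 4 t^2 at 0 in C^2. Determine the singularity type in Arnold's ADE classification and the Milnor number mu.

The Hessian of f at 0 has rank 1. Corank 1: A-series; mu = 4 gives A_4.

Type A4, Milnor number mu = 4.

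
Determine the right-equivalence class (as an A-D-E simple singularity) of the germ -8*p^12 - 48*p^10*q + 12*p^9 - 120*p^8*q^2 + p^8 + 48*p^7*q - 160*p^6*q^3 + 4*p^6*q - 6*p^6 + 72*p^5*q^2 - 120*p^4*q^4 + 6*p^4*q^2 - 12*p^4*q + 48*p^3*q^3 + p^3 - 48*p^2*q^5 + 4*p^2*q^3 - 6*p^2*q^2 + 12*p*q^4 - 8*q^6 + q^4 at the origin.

E_{6}

The Hessian of f at 0 has rank 0. Corank 2; j^3 = p^3 is a perfect cube, so E-series; the 4-jet and mu = 6 give E_6.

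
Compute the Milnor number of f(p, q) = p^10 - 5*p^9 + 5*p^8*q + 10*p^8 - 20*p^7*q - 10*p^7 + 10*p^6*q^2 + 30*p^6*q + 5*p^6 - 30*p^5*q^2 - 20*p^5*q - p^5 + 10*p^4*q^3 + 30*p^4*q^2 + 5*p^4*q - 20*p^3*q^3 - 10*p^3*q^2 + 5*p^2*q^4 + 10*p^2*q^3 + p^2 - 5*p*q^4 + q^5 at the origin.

4

The Hessian of f at 0 has rank 1. Corank 1: A-series; mu = 4 gives A_4.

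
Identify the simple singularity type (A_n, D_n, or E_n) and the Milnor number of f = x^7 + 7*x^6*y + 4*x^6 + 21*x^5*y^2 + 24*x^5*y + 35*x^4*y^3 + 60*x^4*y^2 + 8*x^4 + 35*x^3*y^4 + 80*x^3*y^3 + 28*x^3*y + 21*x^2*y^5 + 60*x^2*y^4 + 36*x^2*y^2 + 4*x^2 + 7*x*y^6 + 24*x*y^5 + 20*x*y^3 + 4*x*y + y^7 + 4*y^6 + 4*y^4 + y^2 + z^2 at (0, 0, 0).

Type A6, Milnor number mu = 6.

The Hessian of f at 0 has rank 2. Corank 1: A-series; mu = 6 gives A_6.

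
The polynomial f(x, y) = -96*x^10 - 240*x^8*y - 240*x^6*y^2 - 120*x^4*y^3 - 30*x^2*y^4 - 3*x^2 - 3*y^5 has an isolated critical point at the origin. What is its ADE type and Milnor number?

The Hessian of f at 0 has rank 1. Corank 1: A-series; mu = 4 gives A_4.

Type A_4, Milnor number mu = 4.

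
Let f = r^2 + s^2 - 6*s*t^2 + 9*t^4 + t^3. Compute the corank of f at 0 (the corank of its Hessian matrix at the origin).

1

Hessian at 0 has rank 2.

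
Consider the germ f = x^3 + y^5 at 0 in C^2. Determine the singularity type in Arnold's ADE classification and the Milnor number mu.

The Hessian of f at 0 has rank 0. Corank 2; j^3 = x^3 is a perfect cube, so E-series; the 5-jet and mu = 8 give E_8.

Type E8, Milnor number mu = 8.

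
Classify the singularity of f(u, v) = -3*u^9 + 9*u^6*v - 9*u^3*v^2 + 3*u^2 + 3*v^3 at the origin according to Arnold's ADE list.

A_{2}

The Hessian of f at 0 has rank 1. Corank 1: A-series; mu = 2 gives A_2.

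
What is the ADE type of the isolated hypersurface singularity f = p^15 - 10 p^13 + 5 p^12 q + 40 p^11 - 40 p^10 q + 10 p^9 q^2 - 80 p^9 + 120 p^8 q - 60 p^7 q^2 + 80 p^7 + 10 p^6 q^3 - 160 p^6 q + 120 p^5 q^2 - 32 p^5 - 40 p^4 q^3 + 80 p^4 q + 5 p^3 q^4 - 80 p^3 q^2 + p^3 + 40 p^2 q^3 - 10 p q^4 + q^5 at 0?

E8

The Hessian of f at 0 is [[0, 0], [0, 0]] with rank 0, so corank 2. A Groebner basis of the Jacobian ideal J(f) in C{p,q} is {q^5, p*q^3 - q^4/8, p^2}; counting standard monomials gives mu = 8. Corank 2; j^3 = p^3 is a perfect cube, so E-series; the 5-jet and mu = 8 give E_8.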